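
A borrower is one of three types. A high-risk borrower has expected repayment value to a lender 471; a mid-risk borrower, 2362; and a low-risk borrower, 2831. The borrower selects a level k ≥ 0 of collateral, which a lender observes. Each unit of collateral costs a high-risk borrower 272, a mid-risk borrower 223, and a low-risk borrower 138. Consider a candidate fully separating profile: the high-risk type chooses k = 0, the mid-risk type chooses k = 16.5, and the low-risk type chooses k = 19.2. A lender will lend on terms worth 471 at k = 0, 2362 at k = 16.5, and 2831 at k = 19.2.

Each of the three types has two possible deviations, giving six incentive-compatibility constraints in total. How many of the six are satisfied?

4

Low-risk (own payoff 2831 − 138×19.2 = 181.4): to k=0 gives 471 → profitable ✗; to k=16.5 gives 2362 − 138×16.5 = 85 → no gain ✓.
Mid-risk (own payoff 2362 − 223×16.5 = -1317.5): to k=0 gives 471 → profitable ✗; to k=19.2 gives 2831 − 223×19.2 = -1450.6 → no gain ✓.
High-risk (own payoff 471): to k=16.5 gives 2362 − 272×16.5 = -2126 → no gain ✓; to k=19.2 gives 2831 − 272×19.2 = -2391.4 → no gain ✓.
4 of the 6 constraints hold; not an equilibrium.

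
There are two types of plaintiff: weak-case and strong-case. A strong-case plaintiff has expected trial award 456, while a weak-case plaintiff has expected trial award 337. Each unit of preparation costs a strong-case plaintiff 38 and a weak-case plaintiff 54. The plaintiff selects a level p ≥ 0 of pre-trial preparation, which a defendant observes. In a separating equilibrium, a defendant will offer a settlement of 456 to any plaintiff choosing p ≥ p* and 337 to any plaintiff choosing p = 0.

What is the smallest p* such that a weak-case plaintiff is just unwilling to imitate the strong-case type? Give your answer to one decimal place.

A weak-case plaintiff choosing p = 0 receives 337.
Imitating at p* instead would pay 456 at cost 54·p*, netting 456 − 54·p*.
Indifference: 337 = 456 − 54·p*, so p* = (456 − 337) / 54 ≈ 2.2.
At p* the weak-case type's incentive constraint just binds; the strong-case type strictly prefers p* since its per-unit cost is lower.

2.2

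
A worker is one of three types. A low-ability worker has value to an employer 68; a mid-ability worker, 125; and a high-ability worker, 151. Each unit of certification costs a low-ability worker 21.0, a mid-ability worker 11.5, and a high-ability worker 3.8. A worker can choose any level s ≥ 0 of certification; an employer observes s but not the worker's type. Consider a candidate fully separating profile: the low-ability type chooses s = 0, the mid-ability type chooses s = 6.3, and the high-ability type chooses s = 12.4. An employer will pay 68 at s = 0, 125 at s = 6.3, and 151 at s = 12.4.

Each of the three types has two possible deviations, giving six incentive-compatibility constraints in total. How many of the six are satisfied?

5

Mid-ability (own payoff 125 − 11.5×6.3 = 52.55): to s=0 gives 68 → profitable ✗; to s=12.4 gives 151 − 11.5×12.4 = 8.4 → no gain ✓.
Low-ability (own payoff 68): to s=6.3 gives 125 − 21.0×6.3 = -7.3 → no gain ✓; to s=12.4 gives 151 − 21.0×12.4 = -109.4 → no gain ✓.
High-ability (own payoff 151 − 3.8×12.4 = 103.88): to s=0 gives 68 → no gain ✓; to s=6.3 gives 125 − 3.8×6.3 = 101.06 → no gain ✓.
5 of the 6 constraints hold; not an equilibrium.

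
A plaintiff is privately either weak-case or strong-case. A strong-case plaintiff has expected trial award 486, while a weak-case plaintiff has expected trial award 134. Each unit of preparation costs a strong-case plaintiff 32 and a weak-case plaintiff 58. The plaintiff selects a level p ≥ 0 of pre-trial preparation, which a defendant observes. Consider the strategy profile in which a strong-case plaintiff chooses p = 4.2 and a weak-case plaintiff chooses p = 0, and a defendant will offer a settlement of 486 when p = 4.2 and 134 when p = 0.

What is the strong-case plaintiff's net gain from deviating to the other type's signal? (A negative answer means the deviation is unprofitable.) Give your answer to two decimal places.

Playing p = 4.2 the strong-case plaintiff receives 486 − 32 × 4.2 = 351.6.
Deviating to p = 0 yields 134 instead.
Gain from deviating: 134 − 351.6 = -217.60.
The gain is negative, so the strong-case type's incentive-compatibility constraint is satisfied.

-217.60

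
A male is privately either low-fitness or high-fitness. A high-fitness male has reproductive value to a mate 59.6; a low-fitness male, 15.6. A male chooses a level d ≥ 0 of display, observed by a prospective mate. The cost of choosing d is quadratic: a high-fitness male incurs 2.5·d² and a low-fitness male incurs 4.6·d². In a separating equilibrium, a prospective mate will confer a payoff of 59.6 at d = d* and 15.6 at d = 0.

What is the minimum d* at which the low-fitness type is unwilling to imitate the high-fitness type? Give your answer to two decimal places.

3.09

The low-fitness type at d = 0 receives 15.6; imitating at d* yields 59.6 − 4.6·d*².
Indifference: 15.6 = 59.6 − 4.6·d*², so d*² = (59.6 − 15.6) / 4.6 ≈ 9.5652.
d* = √9.5652 ≈ 3.09.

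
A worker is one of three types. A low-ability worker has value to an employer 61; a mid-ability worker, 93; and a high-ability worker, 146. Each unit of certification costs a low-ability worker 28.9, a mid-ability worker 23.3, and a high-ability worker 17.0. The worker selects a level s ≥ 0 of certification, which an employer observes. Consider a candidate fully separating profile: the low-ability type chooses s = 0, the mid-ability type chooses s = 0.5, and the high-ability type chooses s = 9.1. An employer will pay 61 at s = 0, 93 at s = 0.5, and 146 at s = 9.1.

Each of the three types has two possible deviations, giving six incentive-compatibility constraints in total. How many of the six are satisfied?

High-ability (own payoff 146 − 17.0×9.1 = -8.7): to s=0 gives 61 → profitable ✗; to s=0.5 gives 93 − 17.0×0.5 = 84.5 → profitable ✗.
Low-ability (own payoff 61): to s=0.5 gives 93 − 28.9×0.5 = 78.55 → profitable ✗; to s=9.1 gives 146 − 28.9×9.1 = -116.99 → no gain ✓.
Mid-ability (own payoff 93 − 23.3×0.5 = 81.35): to s=0 gives 61 → no gain ✓; to s=9.1 gives 146 − 23.3×9.1 = -66.03 → no gain ✓.
3 of the 6 constraints hold; not an equilibrium.

3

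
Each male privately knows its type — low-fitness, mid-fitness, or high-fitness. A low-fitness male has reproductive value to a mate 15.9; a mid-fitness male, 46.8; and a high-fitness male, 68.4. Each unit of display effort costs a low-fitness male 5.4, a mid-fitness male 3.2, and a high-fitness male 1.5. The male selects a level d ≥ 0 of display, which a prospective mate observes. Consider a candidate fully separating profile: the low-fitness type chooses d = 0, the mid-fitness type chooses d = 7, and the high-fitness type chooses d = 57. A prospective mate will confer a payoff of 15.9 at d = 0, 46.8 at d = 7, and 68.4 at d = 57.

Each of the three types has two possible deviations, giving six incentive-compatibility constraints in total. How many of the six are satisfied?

4

Mid-fitness (own payoff 46.8 − 3.2×7 = 24.4): to d=0 gives 15.9 → no gain ✓; to d=57 gives 68.4 − 3.2×57 = -114 → no gain ✓.
Low-fitness (own payoff 15.9): to d=7 gives 46.8 − 5.4×7 = 9 → no gain ✓; to d=57 gives 68.4 − 5.4×57 = -239.4 → no gain ✓.
High-fitness (own payoff 68.4 − 1.5×57 = -17.1): to d=0 gives 15.9 → profitable ✗; to d=7 gives 46.8 − 1.5×7 = 36.3 → profitable ✗.
4 of the 6 constraints hold; not an equilibrium.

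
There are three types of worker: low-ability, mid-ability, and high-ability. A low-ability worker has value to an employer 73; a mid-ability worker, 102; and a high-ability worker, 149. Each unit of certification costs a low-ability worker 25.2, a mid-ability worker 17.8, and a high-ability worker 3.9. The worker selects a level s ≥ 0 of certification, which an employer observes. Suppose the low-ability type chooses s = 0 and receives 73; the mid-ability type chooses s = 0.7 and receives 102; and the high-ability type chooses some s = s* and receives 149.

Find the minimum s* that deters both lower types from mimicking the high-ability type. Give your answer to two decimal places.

Low-ability type (on-path payoff 73) won't mimic when 73 ≥ 149 − 25.2·s*, i.e. s* ≥ 3.02.
Mid-ability type (on-path payoff 102 − 17.8×0.7 = 89.54) won't mimic when 89.54 ≥ 149 − 17.8·s*, i.e. s* ≥ 3.34.
Both must hold, so s* = max(3.02, 3.34) = 3.34. The mid-ability type's constraint binds.

3.34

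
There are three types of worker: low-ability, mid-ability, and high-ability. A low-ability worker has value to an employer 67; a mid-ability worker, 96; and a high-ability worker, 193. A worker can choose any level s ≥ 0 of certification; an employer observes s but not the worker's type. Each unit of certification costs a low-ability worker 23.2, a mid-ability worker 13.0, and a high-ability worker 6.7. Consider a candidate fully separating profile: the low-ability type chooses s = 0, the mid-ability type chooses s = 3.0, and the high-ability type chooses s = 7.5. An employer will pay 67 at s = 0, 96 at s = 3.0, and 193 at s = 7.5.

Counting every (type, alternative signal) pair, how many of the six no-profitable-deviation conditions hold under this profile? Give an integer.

High-ability (own payoff 193 − 6.7×7.5 = 142.75): to s=0 gives 67 → no gain ✓; to s=3.0 gives 96 − 6.7×3.0 = 75.9 → no gain ✓.
Low-ability (own payoff 67): to s=3.0 gives 96 − 23.2×3.0 = 26.4 → no gain ✓; to s=7.5 gives 193 − 23.2×7.5 = 19 → no gain ✓.
Mid-ability (own payoff 96 − 13.0×3.0 = 57): to s=0 gives 67 → profitable ✗; to s=7.5 gives 193 − 13.0×7.5 = 95.5 → profitable ✗.
4 of the 6 constraints hold; not an equilibrium.

4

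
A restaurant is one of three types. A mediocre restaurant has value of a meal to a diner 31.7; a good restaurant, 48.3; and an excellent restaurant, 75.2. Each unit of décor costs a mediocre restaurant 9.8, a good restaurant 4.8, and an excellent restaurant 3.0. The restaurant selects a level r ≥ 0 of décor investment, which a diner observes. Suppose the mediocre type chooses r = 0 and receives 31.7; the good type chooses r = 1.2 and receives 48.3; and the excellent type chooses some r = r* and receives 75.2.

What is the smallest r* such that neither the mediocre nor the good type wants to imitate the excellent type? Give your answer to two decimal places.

Good type (on-path payoff 48.3 − 4.8×1.2 = 42.54) won't mimic when 42.54 ≥ 75.2 − 4.8·r*, i.e. r* ≥ 6.80.
Mediocre type (on-path payoff 31.7) won't mimic when 31.7 ≥ 75.2 − 9.8·r*, i.e. r* ≥ 4.44.
Both must hold, so r* = max(4.44, 6.80) = 6.80. The good type's constraint binds.

6.80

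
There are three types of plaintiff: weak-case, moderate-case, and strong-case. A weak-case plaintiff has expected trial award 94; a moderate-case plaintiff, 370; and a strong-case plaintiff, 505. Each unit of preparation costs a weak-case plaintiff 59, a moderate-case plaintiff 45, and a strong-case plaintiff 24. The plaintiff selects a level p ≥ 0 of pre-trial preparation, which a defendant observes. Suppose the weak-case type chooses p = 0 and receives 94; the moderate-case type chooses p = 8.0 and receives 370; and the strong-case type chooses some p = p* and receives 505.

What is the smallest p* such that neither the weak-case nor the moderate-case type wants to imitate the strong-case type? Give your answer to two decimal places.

11.00

Weak-case type (on-path payoff 94) won't mimic when 94 ≥ 505 − 59·p*, i.e. p* ≥ 6.97.
Moderate-case type (on-path payoff 370 − 45×8.0 = 10) won't mimic when 10 ≥ 505 − 45·p*, i.e. p* ≥ 11.00.
Both must hold, so p* = max(6.97, 11.00) = 11.00. The moderate-case type's constraint binds.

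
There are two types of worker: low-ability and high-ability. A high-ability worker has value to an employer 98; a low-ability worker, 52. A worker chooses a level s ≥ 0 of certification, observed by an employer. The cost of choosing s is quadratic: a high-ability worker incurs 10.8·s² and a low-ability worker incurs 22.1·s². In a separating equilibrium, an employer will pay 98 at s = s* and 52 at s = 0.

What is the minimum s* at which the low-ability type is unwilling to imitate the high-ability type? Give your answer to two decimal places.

1.44

The low-ability type at s = 0 receives 52; imitating at s* yields 98 − 22.1·s*².
Indifference: 52 = 98 − 22.1·s*², so s*² = (98 − 52) / 22.1 ≈ 2.0814.
s* = √2.0814 ≈ 1.44.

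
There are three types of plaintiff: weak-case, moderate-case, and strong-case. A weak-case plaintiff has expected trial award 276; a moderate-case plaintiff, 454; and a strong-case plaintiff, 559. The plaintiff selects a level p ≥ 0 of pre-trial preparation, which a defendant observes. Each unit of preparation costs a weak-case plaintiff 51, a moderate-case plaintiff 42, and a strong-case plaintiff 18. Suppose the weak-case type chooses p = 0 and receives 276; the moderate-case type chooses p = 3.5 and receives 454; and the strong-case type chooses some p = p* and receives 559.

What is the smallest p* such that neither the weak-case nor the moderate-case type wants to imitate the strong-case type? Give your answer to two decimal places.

6.00

Weak-case type (on-path payoff 276) won't mimic when 276 ≥ 559 − 51·p*, i.e. p* ≥ 5.55.
Moderate-case type (on-path payoff 454 − 42×3.5 = 307) won't mimic when 307 ≥ 559 − 42·p*, i.e. p* ≥ 6.00.
Both must hold, so p* = max(5.55, 6.00) = 6.00. The moderate-case type's constraint binds.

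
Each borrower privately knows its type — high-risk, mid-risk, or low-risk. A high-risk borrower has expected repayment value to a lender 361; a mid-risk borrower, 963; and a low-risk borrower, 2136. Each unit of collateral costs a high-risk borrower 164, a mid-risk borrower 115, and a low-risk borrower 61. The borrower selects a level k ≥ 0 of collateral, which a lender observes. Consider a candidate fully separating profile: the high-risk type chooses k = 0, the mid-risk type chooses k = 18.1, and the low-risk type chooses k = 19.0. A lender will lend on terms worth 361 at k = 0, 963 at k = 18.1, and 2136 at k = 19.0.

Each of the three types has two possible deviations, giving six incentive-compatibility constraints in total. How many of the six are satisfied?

4

Mid-risk (own payoff 963 − 115×18.1 = -1118.5): to k=0 gives 361 → profitable ✗; to k=19.0 gives 2136 − 115×19.0 = -49 → profitable ✗.
High-risk (own payoff 361): to k=18.1 gives 963 − 164×18.1 = -2005.4 → no gain ✓; to k=19.0 gives 2136 − 164×19.0 = -980 → no gain ✓.
Low-risk (own payoff 2136 − 61×19.0 = 977): to k=0 gives 361 → no gain ✓; to k=18.1 gives 963 − 61×18.1 = -141.1 → no gain ✓.
4 of the 6 constraints hold; not an equilibrium.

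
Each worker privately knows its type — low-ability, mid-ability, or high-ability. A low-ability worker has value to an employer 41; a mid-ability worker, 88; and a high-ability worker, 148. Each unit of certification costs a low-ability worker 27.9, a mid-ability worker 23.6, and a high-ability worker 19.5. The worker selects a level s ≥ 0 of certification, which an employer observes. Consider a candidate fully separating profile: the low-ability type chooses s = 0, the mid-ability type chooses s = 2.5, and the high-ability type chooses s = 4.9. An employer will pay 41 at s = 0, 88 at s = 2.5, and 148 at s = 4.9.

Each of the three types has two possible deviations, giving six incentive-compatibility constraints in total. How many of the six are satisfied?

High-ability (own payoff 148 − 19.5×4.9 = 52.45): to s=0 gives 41 → no gain ✓; to s=2.5 gives 88 − 19.5×2.5 = 39.25 → no gain ✓.
Mid-ability (own payoff 88 − 23.6×2.5 = 29): to s=0 gives 41 → profitable ✗; to s=4.9 gives 148 − 23.6×4.9 = 32.36 → profitable ✗.
Low-ability (own payoff 41): to s=2.5 gives 88 − 27.9×2.5 = 18.25 → no gain ✓; to s=4.9 gives 148 − 27.9×4.9 = 11.29 → no gain ✓.
4 of the 6 constraints hold; not an equilibrium.

4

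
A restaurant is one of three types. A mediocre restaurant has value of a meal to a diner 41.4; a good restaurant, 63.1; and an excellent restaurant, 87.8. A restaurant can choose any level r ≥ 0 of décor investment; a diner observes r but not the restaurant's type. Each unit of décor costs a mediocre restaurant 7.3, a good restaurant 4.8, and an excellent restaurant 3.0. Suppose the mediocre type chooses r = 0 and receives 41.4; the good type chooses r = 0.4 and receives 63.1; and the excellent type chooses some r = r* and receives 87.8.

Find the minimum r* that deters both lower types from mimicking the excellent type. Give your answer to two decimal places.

Mediocre type (on-path payoff 41.4) won't mimic when 41.4 ≥ 87.8 − 7.3·r*, i.e. r* ≥ 6.36.
Good type (on-path payoff 63.1 − 4.8×0.4 = 61.18) won't mimic when 61.18 ≥ 87.8 − 4.8·r*, i.e. r* ≥ 5.55.
Both must hold, so r* = max(6.36, 5.55) = 6.36. The mediocre type's constraint binds.

6.36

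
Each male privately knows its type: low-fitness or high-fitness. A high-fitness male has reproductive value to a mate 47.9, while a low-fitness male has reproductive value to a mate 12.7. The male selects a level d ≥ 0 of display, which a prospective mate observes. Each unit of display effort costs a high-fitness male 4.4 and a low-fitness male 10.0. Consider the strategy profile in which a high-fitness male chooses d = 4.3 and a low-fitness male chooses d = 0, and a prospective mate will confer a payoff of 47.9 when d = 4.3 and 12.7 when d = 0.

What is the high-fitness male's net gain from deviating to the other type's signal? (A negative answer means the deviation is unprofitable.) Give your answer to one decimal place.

-16.3

Playing d = 4.3 the high-fitness male receives 47.9 − 4.4 × 4.3 = 28.98.
Deviating to d = 0 yields 12.7 instead.
Gain from deviating: 12.7 − 28.98 = -16.28, i.e. -16.3 to one decimal place.
The gain is negative, so the high-fitness type's incentive-compatibility constraint is satisfied.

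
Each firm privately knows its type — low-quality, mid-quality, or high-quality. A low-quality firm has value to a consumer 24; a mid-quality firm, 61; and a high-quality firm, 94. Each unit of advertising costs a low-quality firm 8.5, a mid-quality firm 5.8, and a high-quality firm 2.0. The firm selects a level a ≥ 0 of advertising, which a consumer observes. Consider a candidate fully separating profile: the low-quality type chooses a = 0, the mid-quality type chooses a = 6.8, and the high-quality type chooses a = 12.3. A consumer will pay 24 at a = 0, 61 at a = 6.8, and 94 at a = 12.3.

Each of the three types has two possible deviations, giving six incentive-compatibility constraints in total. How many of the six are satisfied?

4

Low-quality (own payoff 24): to a=6.8 gives 61 − 8.5×6.8 = 3.2 → no gain ✓; to a=12.3 gives 94 − 8.5×12.3 = -10.55 → no gain ✓.
Mid-quality (own payoff 61 − 5.8×6.8 = 21.56): to a=0 gives 24 → profitable ✗; to a=12.3 gives 94 − 5.8×12.3 = 22.66 → profitable ✗.
High-quality (own payoff 94 − 2.0×12.3 = 69.4): to a=0 gives 24 → no gain ✓; to a=6.8 gives 61 − 2.0×6.8 = 47.4 → no gain ✓.
4 of the 6 constraints hold; not an equilibrium.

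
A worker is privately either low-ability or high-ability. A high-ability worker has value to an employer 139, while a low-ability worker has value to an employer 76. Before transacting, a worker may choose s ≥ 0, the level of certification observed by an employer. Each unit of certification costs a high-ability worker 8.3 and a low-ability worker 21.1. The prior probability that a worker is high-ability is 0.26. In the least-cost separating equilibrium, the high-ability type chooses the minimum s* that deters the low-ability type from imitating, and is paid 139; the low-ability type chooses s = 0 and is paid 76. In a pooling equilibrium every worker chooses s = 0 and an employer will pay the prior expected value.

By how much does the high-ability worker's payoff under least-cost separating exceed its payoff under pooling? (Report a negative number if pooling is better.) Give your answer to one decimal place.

21.8

Least-cost separating signal: s* solves 76 = 139 − 21.1·s*, so s* = (139 − 76)/21.1 ≈ 2.9858.
High-ability type's separating payoff: 139 − 8.3 × s* = 139 − 8.3 × (139 − 76)/21.1 = 139 − 522.9/21.1 ≈ 114.218.
Pooling payoff: 0.26 × 139 + 0.74 × 76 = 92.38.
Difference: 114.218 − 92.38 = 21.838, i.e. 21.8 to one decimal place.
The high-ability type prefers to separate.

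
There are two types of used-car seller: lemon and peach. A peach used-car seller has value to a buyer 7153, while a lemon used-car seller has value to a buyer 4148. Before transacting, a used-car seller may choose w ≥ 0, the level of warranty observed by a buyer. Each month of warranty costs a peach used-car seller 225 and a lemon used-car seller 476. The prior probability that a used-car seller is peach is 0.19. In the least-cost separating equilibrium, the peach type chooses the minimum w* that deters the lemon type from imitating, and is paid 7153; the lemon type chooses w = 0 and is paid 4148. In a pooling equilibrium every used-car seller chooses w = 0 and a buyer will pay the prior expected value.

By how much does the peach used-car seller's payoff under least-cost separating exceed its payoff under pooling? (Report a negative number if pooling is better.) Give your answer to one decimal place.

1013.6

Least-cost separating signal: w* solves 4148 = 7153 − 476·w*, so w* = (7153 − 4148)/476 ≈ 6.3130.
Peach type's separating payoff: 7153 − 225 × w* = 7153 − 225 × (7153 − 4148)/476 = 7153 − 676125/476 ≈ 5732.569.
Pooling payoff: 0.19 × 7153 + 0.81 × 4148 = 4718.95.
Difference: 5732.569 − 4718.95 = 1013.619, i.e. 1013.6 to one decimal place.
The peach type prefers to separate.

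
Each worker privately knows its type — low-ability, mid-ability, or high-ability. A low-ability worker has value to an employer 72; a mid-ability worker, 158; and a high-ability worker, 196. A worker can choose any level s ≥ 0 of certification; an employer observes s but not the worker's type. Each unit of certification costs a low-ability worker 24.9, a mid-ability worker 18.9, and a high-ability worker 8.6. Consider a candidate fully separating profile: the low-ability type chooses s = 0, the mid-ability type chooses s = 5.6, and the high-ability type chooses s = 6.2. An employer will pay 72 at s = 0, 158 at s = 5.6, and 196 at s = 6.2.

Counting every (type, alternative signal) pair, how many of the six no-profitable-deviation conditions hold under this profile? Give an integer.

Low-ability (own payoff 72): to s=5.6 gives 158 − 24.9×5.6 = 18.56 → no gain ✓; to s=6.2 gives 196 − 24.9×6.2 = 41.62 → no gain ✓.
High-ability (own payoff 196 − 8.6×6.2 = 142.68): to s=0 gives 72 → no gain ✓; to s=5.6 gives 158 − 8.6×5.6 = 109.84 → no gain ✓.
Mid-ability (own payoff 158 − 18.9×5.6 = 52.16): to s=0 gives 72 → profitable ✗; to s=6.2 gives 196 − 18.9×6.2 = 78.82 → profitable ✗.
4 of the 6 constraints hold; not an equilibrium.

4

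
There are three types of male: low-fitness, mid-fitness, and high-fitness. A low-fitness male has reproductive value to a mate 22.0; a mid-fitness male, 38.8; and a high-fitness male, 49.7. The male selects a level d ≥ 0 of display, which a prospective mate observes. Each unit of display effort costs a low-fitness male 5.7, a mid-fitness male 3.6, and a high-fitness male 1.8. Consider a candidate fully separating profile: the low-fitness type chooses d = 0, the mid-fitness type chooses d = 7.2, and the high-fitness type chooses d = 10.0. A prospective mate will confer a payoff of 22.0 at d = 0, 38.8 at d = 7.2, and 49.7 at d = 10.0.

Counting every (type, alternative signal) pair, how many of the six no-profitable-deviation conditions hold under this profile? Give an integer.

4

High-fitness (own payoff 49.7 − 1.8×10.0 = 31.7): to d=0 gives 22.0 → no gain ✓; to d=7.2 gives 38.8 − 1.8×7.2 = 25.84 → no gain ✓.
Mid-fitness (own payoff 38.8 − 3.6×7.2 = 12.88): to d=0 gives 22.0 → profitable ✗; to d=10.0 gives 49.7 − 3.6×10.0 = 13.7 → profitable ✗.
Low-fitness (own payoff 22.0): to d=7.2 gives 38.8 − 5.7×7.2 = -2.24 → no gain ✓; to d=10.0 gives 49.7 − 5.7×10.0 = -7.3 → no gain ✓.
4 of the 6 constraints hold; not an equilibrium.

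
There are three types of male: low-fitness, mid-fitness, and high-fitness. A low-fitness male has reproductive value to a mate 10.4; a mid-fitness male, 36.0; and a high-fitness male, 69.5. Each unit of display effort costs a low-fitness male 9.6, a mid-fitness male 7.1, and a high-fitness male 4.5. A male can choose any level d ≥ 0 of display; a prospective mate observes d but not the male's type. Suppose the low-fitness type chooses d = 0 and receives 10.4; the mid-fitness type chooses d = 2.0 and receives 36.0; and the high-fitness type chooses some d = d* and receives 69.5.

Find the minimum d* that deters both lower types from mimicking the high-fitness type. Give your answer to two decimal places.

Low-fitness type (on-path payoff 10.4) won't mimic when 10.4 ≥ 69.5 − 9.6·d*, i.e. d* ≥ 6.16.
Mid-fitness type (on-path payoff 36.0 − 7.1×2.0 = 21.8) won't mimic when 21.8 ≥ 69.5 − 7.1·d*, i.e. d* ≥ 6.72.
Both must hold, so d* = max(6.16, 6.72) = 6.72. The mid-fitness type's constraint binds.

6.72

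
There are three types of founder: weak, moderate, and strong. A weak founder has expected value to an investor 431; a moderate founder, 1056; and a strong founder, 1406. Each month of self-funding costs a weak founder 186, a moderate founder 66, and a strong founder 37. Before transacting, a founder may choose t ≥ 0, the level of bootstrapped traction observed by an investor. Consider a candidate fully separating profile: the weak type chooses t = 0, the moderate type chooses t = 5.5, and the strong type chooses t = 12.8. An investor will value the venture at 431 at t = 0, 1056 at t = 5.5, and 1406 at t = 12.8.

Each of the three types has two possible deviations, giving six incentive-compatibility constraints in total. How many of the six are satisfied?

6

Moderate (own payoff 1056 − 66×5.5 = 693): to t=0 gives 431 → no gain ✓; to t=12.8 gives 1406 − 66×12.8 = 561.2 → no gain ✓.
Weak (own payoff 431): to t=5.5 gives 1056 − 186×5.5 = 33 → no gain ✓; to t=12.8 gives 1406 − 186×12.8 = -974.8 → no gain ✓.
Strong (own payoff 1406 − 37×12.8 = 932.4): to t=0 gives 431 → no gain ✓; to t=5.5 gives 1056 − 37×5.5 = 852.5 → no gain ✓.
6 of the 6 constraints hold; this profile is a separating equilibrium.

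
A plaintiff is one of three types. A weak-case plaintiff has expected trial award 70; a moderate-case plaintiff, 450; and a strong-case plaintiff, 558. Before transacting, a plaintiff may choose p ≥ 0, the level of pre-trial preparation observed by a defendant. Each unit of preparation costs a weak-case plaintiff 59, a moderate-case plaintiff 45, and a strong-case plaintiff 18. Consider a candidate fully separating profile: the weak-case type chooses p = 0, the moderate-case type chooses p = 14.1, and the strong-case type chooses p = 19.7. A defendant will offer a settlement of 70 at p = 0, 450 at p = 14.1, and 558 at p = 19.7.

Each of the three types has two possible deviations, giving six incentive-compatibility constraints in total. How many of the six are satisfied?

5

Strong-case (own payoff 558 − 18×19.7 = 203.4): to p=0 gives 70 → no gain ✓; to p=14.1 gives 450 − 18×14.1 = 196.2 → no gain ✓.
Moderate-case (own payoff 450 − 45×14.1 = -184.5): to p=0 gives 70 → profitable ✗; to p=19.7 gives 558 − 45×19.7 = -328.5 → no gain ✓.
Weak-case (own payoff 70): to p=14.1 gives 450 − 59×14.1 = -381.9 → no gain ✓; to p=19.7 gives 558 − 59×19.7 = -604.3 → no gain ✓.
5 of the 6 constraints hold; not an equilibrium.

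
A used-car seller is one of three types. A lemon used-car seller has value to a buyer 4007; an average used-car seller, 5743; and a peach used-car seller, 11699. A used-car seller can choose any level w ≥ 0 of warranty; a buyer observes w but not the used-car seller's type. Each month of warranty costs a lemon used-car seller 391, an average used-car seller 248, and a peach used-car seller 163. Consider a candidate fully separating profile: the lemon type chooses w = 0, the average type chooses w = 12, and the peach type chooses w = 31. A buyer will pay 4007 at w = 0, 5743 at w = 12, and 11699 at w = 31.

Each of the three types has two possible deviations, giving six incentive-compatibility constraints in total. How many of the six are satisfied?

Average (own payoff 5743 − 248×12 = 2767): to w=0 gives 4007 → profitable ✗; to w=31 gives 11699 − 248×31 = 4011 → profitable ✗.
Peach (own payoff 11699 − 163×31 = 6646): to w=0 gives 4007 → no gain ✓; to w=12 gives 5743 − 163×12 = 3787 → no gain ✓.
Lemon (own payoff 4007): to w=12 gives 5743 − 391×12 = 1051 → no gain ✓; to w=31 gives 11699 − 391×31 = -422 → no gain ✓.
4 of the 6 constraints hold; not an equilibrium.

4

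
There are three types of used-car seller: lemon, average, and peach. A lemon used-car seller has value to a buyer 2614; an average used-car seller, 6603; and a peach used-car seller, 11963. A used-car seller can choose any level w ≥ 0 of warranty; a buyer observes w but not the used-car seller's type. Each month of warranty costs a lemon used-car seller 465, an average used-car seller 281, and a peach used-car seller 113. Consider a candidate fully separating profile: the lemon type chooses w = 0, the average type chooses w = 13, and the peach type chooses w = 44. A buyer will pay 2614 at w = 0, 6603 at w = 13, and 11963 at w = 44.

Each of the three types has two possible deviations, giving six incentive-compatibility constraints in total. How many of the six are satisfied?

6

Average (own payoff 6603 − 281×13 = 2950): to w=0 gives 2614 → no gain ✓; to w=44 gives 11963 − 281×44 = -401 → no gain ✓.
Lemon (own payoff 2614): to w=13 gives 6603 − 465×13 = 558 → no gain ✓; to w=44 gives 11963 − 465×44 = -8497 → no gain ✓.
Peach (own payoff 11963 − 113×44 = 6991): to w=0 gives 2614 → no gain ✓; to w=13 gives 6603 − 113×13 = 5134 → no gain ✓.
6 of the 6 constraints hold; this profile is a separating equilibrium.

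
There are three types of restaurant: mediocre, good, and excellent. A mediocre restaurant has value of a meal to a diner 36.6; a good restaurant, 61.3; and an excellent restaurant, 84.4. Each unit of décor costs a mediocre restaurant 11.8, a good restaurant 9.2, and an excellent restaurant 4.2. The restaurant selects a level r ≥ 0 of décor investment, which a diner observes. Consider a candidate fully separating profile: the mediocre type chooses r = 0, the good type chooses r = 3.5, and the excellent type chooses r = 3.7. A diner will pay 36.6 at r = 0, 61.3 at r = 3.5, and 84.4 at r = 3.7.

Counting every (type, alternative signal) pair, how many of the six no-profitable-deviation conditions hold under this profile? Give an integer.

3

Excellent (own payoff 84.4 − 4.2×3.7 = 68.86): to r=0 gives 36.6 → no gain ✓; to r=3.5 gives 61.3 − 4.2×3.5 = 46.6 → no gain ✓.
Mediocre (own payoff 36.6): to r=3.5 gives 61.3 − 11.8×3.5 = 20 → no gain ✓; to r=3.7 gives 84.4 − 11.8×3.7 = 40.74 → profitable ✗.
Good (own payoff 61.3 − 9.2×3.5 = 29.1): to r=0 gives 36.6 → profitable ✗; to r=3.7 gives 84.4 − 9.2×3.7 = 50.36 → profitable ✗.
3 of the 6 constraints hold; not an equilibrium.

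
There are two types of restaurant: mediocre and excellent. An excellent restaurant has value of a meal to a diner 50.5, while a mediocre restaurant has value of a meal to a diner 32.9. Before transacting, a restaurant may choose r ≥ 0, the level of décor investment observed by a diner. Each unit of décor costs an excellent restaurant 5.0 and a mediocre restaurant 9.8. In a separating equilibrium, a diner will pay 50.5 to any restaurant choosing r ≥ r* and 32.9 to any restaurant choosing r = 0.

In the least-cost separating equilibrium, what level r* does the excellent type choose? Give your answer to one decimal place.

A mediocre restaurant choosing r = 0 receives 32.9.
Imitating at r* instead would pay 50.5 at cost 9.8·r*, netting 50.5 − 9.8·r*.
Indifference: 32.9 = 50.5 − 9.8·r*, so r* = (50.5 − 32.9) / 9.8 ≈ 1.8.
This is the mediocre type's binding incentive-compatibility constraint; any r ≥ 1.8 sustains separation on that side.

1.8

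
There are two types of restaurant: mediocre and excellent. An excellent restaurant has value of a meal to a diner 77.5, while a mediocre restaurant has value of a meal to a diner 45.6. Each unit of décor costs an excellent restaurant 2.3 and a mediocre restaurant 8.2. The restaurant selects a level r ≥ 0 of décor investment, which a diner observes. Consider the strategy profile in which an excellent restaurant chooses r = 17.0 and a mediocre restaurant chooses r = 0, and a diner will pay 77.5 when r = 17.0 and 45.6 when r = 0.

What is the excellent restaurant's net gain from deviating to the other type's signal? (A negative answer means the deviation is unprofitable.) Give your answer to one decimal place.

7.2

Playing r = 17.0 the excellent restaurant receives 77.5 − 2.3 × 17.0 = 38.4.
Deviating to r = 0 yields 45.6 instead.
Gain from deviating: 45.6 − 38.4 = 7.2.
The gain is positive, so the excellent type's incentive-compatibility constraint is violated — this profile is not a separating equilibrium.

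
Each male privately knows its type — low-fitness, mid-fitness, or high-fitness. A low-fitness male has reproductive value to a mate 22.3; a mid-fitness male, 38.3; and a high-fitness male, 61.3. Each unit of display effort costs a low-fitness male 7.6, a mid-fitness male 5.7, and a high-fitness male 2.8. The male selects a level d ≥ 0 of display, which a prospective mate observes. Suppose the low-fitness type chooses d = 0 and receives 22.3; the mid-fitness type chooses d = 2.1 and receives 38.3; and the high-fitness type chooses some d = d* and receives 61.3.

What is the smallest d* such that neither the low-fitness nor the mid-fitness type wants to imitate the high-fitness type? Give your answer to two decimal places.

6.14

Mid-fitness type (on-path payoff 38.3 − 5.7×2.1 = 26.33) won't mimic when 26.33 ≥ 61.3 − 5.7·d*, i.e. d* ≥ 6.14.
Low-fitness type (on-path payoff 22.3) won't mimic when 22.3 ≥ 61.3 − 7.6·d*, i.e. d* ≥ 5.13.
Both must hold, so d* = max(5.13, 6.14) = 6.14. The mid-fitness type's constraint binds.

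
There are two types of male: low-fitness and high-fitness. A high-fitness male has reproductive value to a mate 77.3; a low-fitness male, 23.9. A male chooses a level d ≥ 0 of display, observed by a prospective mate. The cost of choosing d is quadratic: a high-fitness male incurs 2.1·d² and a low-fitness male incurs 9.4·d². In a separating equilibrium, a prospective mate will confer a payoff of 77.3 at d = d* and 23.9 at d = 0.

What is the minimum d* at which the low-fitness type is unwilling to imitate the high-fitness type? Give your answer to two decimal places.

2.38

The low-fitness type at d = 0 receives 23.9; imitating at d* yields 77.3 − 9.4·d*².
Indifference: 23.9 = 77.3 − 9.4·d*², so d*² = (77.3 − 23.9) / 9.4 ≈ 5.6809.
d* = √5.6809 ≈ 2.38.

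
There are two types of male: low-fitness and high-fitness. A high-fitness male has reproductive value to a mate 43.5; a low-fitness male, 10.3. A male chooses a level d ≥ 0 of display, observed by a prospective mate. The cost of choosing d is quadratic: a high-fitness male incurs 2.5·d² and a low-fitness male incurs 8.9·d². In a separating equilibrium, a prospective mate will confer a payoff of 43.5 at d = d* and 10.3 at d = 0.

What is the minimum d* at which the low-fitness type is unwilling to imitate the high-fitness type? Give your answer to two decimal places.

The low-fitness type at d = 0 receives 10.3; imitating at d* yields 43.5 − 8.9·d*².
Indifference: 10.3 = 43.5 − 8.9·d*², so d*² = (43.5 − 10.3) / 8.9 ≈ 3.7303.
d* = √3.7303 ≈ 1.93.

1.93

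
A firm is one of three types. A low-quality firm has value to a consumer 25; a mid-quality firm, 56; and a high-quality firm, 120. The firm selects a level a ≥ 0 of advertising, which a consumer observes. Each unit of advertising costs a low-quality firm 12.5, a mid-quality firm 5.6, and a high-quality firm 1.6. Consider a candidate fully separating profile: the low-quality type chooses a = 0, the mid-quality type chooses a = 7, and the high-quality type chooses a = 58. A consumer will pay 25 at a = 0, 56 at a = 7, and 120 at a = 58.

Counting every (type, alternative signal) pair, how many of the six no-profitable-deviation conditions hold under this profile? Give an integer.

4

High-quality (own payoff 120 − 1.6×58 = 27.2): to a=0 gives 25 → no gain ✓; to a=7 gives 56 − 1.6×7 = 44.8 → profitable ✗.
Low-quality (own payoff 25): to a=7 gives 56 − 12.5×7 = -31.5 → no gain ✓; to a=58 gives 120 − 12.5×58 = -605 → no gain ✓.
Mid-quality (own payoff 56 − 5.6×7 = 16.8): to a=0 gives 25 → profitable ✗; to a=58 gives 120 − 5.6×58 = -204.8 → no gain ✓.
4 of the 6 constraints hold; not an equilibrium.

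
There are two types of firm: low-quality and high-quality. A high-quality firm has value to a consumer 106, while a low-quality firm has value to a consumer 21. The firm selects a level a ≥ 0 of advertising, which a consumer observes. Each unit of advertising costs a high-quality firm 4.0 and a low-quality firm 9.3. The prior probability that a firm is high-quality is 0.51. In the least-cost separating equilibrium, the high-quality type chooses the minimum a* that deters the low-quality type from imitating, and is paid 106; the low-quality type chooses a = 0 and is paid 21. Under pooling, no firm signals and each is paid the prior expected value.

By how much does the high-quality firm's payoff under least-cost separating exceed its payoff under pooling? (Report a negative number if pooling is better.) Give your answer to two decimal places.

Least-cost separating signal: a* solves 21 = 106 − 9.3·a*, so a* = (106 − 21)/9.3 ≈ 9.1398.
High-quality type's separating payoff: 106 − 4.0 × a* = 106 − 4.0 × (106 − 21)/9.3 = 106 − 340/9.3 ≈ 69.4409.
Pooling payoff: 0.51 × 106 + 0.49 × 21 = 64.35.
Difference: 69.4409 − 64.35 = 5.0909, i.e. 5.09 to two decimal places.
The high-quality type prefers to separate.

5.09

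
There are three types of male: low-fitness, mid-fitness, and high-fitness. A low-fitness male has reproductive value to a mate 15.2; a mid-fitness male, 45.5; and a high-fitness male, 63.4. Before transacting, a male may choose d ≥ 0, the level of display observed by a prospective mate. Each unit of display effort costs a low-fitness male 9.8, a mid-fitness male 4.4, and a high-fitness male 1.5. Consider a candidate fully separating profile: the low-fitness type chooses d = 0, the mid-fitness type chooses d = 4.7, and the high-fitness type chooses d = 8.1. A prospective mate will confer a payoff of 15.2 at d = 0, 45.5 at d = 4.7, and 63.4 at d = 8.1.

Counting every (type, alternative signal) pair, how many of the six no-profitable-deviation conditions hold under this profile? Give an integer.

5

High-fitness (own payoff 63.4 − 1.5×8.1 = 51.25): to d=0 gives 15.2 → no gain ✓; to d=4.7 gives 45.5 − 1.5×4.7 = 38.45 → no gain ✓.
Mid-fitness (own payoff 45.5 − 4.4×4.7 = 24.82): to d=0 gives 15.2 → no gain ✓; to d=8.1 gives 63.4 − 4.4×8.1 = 27.76 → profitable ✗.
Low-fitness (own payoff 15.2): to d=4.7 gives 45.5 − 9.8×4.7 = -0.56 → no gain ✓; to d=8.1 gives 63.4 − 9.8×8.1 = -15.98 → no gain ✓.
5 of the 6 constraints hold; not an equilibrium.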